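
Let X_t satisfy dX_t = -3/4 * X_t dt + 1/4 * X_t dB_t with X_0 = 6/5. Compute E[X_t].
E[X_t] = 6*exp(-3*t/4)/5

For GBM dX = mu X dt + sigma X dB with X_0 = x_0, apply Itô to Y = log X: dY = (mu - sigma^2/2) dt + sigma dB, so Y_t = log(x_0) + (mu - sigma^2/2) t + sigma B_t and hence X_t = x_0 * exp((mu - sigma^2/2) t + sigma B_t).
With mu = -3/4, sigma = 1/4, x_0 = 6/5, this gives:
  X_t = 6/5 * exp((-25/32) * t + (1/4) * B_t).
Since sigma*B_t ~ Normal(0, sigma^2 t), E[exp(sigma*B_t)] = exp(sigma^2 t / 2); so E[X_t] = x_0 * exp((mu - sigma^2/2) t) * exp(sigma^2 t / 2) = x_0 * exp(mu t) = 6*exp(-3*t/4)/5.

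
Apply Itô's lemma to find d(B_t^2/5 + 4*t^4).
d(B_t^2/5 + 4*t^4) = (16*t^3 + 1/5) dt + (2*B_t/5) dB_t

Itô's formula for f(t, x): d f(t, B_t) = (f_t + (1/2) f_xx) dt + f_x dB_t. Compute partials of f(t, x) = 4*t^4 + x^2/5:
  f_t(t,x)  = 16*t^3
  f_x(t,x)  = 2*x/5
  f_xx(t,x) = 2/5
Assemble drift = f_t + (1/2) f_xx = 16*t^3 + 1/5 and diffusion = f_x = 2*x/5. Substituting x = B_t:
  d(B_t^2/5 + 4*t^4) = (16*t^3 + 1/5) dt + (2*B_t/5) dB_t.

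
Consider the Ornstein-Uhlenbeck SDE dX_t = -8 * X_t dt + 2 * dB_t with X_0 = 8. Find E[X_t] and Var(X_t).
E[X_t] = 8*exp(-8*t); Var(X_t) = 1/4 - exp(-16*t)/4

The OU SDE dX = -theta X dt + sigma dB admits the integrating factor exp(theta t): d(exp(theta t) X_t) = sigma exp(theta t) dB_t. Integrating from 0 to t:
  X_t = x_0 * exp(-theta t) + sigma * int_0^t exp(-theta (t-s)) dB_s.
The Itô integral has mean 0 and (by the Itô isometry) variance sigma^2 * int_0^t exp(-2 theta (t - s)) ds = sigma^2 * (1 - exp(-2 theta t)) / (2 theta).
With theta = 8, sigma = 2, x_0 = 8:
  E[X_t] = 8 * exp(-8 t) = 8*exp(-8*t)
  Var(X_t) = (2)^2 * (1 - exp(-2*8 t)) / (2 * 8) = 1/4 - exp(-16*t)/4.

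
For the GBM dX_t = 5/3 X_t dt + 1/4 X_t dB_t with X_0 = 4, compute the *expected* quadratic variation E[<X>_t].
E[<X>_t] = 48*exp(163*t/48)/163 - 48/163

<X>_t = int_0^t ((1/4) * X_s)^2 ds. Taking expectation inside the integral: E[<X>_t] = (1/4)^2 * int_0^t E[X_s^2] ds. For GBM, E[X_s^2] = x_0^2 * exp((2 mu + sigma^2) s). Integrating:
  E[<X>_t] = (1/4)^2 * 4^2 * (exp((2*(5/3) + (1/4)^2) t) - 1) / (2*(5/3) + (1/4)^2)
           = (1/4)^2 * 4^2 * (exp((163/48) t) - 1) / (163/48) = 48*exp(163*t/48)/163 - 48/163.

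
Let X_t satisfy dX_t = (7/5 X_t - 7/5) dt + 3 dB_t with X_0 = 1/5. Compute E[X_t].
E[X_t] = 1 - 4*exp(7*t/5)/5

Taking expectations and using E[dB_t] = 0, the mean m(t) = E[X_t] satisfies the ODE m'(t) = a m(t) + b with m(0) = x_0. With a = 7/5, b = -7/5, x_0 = 1/5, the solution is
  m(t) = x_0 * exp(a t) + (b/a) * (exp(a t) - 1)
       = (1/5) * exp((7/5) t) + ((-7/5)/(7/5)) * (exp((7/5) t) - 1)
       = 1 - 4*exp(7*t/5)/5.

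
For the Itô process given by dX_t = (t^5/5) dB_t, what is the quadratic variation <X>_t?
<X>_t = t^11/275

For an Itô process dX_t = a(t) dt + b(t) dB_t, the quadratic variation is <X>_t = int_0^t b(s)^2 ds (the drift term does not contribute). Here b(s) = s^5/5, so
  b(s)^2 = s^10/25.
Integrating from 0 to t:
  <X>_t = int_0^t (s^10/25) ds = t^11/275.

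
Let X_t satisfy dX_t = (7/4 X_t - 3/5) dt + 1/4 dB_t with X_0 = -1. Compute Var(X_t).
Var(X_t) = exp(7*t/2)/56 - 1/56

The variance V(t) = Var(X_t) satisfies V'(t) = 2 a V(t) + c^2 with V(0) = 0 (drift coefficient is linear in X, diffusion is constant). With a = 7/4, c = 1/4, the solution is
  V(t) = (c^2 / (2 a)) * (exp(2 a t) - 1)
       = ((1/4)^2 / (2*(7/4))) * (exp((7/2) t) - 1)
       = exp(7*t/2)/56 - 1/56.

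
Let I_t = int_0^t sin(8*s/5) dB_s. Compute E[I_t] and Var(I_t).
E[I_t] = 0; Var(I_t) = t/2 - 5*sin(8*t/5)*cos(8*t/5)/16

The Itô integral of a deterministic integrand f(s) has mean 0 because each increment f(s) * (B_{s+ds} - B_s) has mean 0. By the Itô isometry:
  Var( int_0^t f(s) dB_s ) = E[ (int_0^t f(s) dB_s)^2 ] = int_0^t f(s)^2 ds.
Here f(s) = sin(8*s/5), so f(s)^2 = sin(8*s/5)^2. Integrate:
  int_0^t (sin(8*s/5)^2) ds = t/2 - 5*sin(8*t/5)*cos(8*t/5)/16.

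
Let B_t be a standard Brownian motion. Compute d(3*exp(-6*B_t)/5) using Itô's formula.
d(3*exp(-6*B_t)/5) = (54*exp(-6*B_t)/5) dt + (-18*exp(-6*B_t)/5) dB_t

Itô's formula for f(B_t) gives d f(B_t) = f'(B_t) dB_t + (1/2) f''(B_t) dt. Compute derivatives of f(x) = 3*exp(-6*x)/5:
  f'(x)  = -18*exp(-6*x)/5
  f''(x) = 108*exp(-6*x)/5
Substitute x = B_t and multiply the f'' term by 1/2:
  drift     = (1/2) * (108*exp(-6*x)/5) evaluated at B_t = 54*exp(-6*B_t)/5
  diffusion = (-18*exp(-6*x)/5) evaluated at B_t = -18*exp(-6*B_t)/5
Therefore d(3*exp(-6*B_t)/5) = (54*exp(-6*B_t)/5) dt + (-18*exp(-6*B_t)/5) dB_t.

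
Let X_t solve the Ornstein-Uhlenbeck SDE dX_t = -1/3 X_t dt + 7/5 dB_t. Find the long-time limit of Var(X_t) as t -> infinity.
lim Var(X_t) = 147/50

The OU SDE dX = -theta X dt + sigma dB admits the integrating factor exp(theta t): d(exp(theta t) X_t) = sigma exp(theta t) dB_t. Integrating from 0 to t gives X_t = x_0 * exp(-theta t) + sigma * int_0^t exp(-theta (t-s)) dB_s for any initial x_0. The Itô integral has variance (by the Itô isometry) sigma^2 * int_0^t exp(-2 theta (t - s)) ds = sigma^2 * (1 - exp(-2 theta t)) / (2 theta), independent of x_0.
With theta = 1/3, sigma = 7/5:
  Var(X_t) = (7/5)^2 * (1 - exp(-2*1/3 t)) / (2 * 1/3) = 147/50 - 147*exp(-2*t/3)/50.
As t -> infinity, exp(-2*1/3 t) -> 0, so the stationary variance is sigma^2 / (2 theta) = 147/50.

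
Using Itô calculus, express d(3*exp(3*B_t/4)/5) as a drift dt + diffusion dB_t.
d(3*exp(3*B_t/4)/5) = (27*exp(3*B_t/4)/160) dt + (9*exp(3*B_t/4)/20) dB_t

Itô's formula for f(B_t) gives d f(B_t) = f'(B_t) dB_t + (1/2) f''(B_t) dt. Compute derivatives of f(x) = 3*exp(3*x/4)/5:
  f'(x)  = 9*exp(3*x/4)/20
  f''(x) = 27*exp(3*x/4)/80
Substitute x = B_t and multiply the f'' term by 1/2:
  drift     = (1/2) * (27*exp(3*x/4)/80) evaluated at B_t = 27*exp(3*B_t/4)/160
  diffusion = (9*exp(3*x/4)/20) evaluated at B_t = 9*exp(3*B_t/4)/20
Therefore d(3*exp(3*B_t/4)/5) = (27*exp(3*B_t/4)/160) dt + (9*exp(3*B_t/4)/20) dB_t.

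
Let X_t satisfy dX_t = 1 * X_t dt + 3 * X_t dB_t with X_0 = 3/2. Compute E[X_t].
E[X_t] = 3*exp(t)/2

For GBM dX = mu X dt + sigma X dB with X_0 = x_0, apply Itô to Y = log X: dY = (mu - sigma^2/2) dt + sigma dB, so Y_t = log(x_0) + (mu - sigma^2/2) t + sigma B_t and hence X_t = x_0 * exp((mu - sigma^2/2) t + sigma B_t).
With mu = 1, sigma = 3, x_0 = 3/2, this gives:
  X_t = 3/2 * exp((-7/2) * t + (3) * B_t).
Since sigma*B_t ~ Normal(0, sigma^2 t), E[exp(sigma*B_t)] = exp(sigma^2 t / 2); so E[X_t] = x_0 * exp((mu - sigma^2/2) t) * exp(sigma^2 t / 2) = x_0 * exp(mu t) = 3*exp(t)/2.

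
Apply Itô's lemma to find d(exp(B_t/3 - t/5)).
d(exp(B_t/3 - t/5)) = (-13*exp(B_t/3 - t/5)/90) dt + (exp(B_t/3 - t/5)/3) dB_t

Itô's formula for f(t, x): d f(t, B_t) = (f_t + (1/2) f_xx) dt + f_x dB_t. Compute partials of f(t, x) = exp(-t/5 + x/3):
  f_t(t,x)  = -exp(-t/5 + x/3)/5
  f_x(t,x)  = exp(-t/5 + x/3)/3
  f_xx(t,x) = exp(-t/5 + x/3)/9
Assemble drift = f_t + (1/2) f_xx = -13*exp(-t/5 + x/3)/90 and diffusion = f_x = exp(-t/5 + x/3)/3. Substituting x = B_t:
  d(exp(B_t/3 - t/5)) = (-13*exp(B_t/3 - t/5)/90) dt + (exp(B_t/3 - t/5)/3) dB_t.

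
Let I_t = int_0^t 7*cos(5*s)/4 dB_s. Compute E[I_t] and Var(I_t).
E[I_t] = 0; Var(I_t) = 49*t/32 + 49*sin(10*t)/320

The Itô integral of a deterministic integrand f(s) has mean 0 because each increment f(s) * (B_{s+ds} - B_s) has mean 0. By the Itô isometry:
  Var( int_0^t f(s) dB_s ) = E[ (int_0^t f(s) dB_s)^2 ] = int_0^t f(s)^2 ds.
Here f(s) = 7*cos(5*s)/4, so f(s)^2 = 49*cos(5*s)^2/16. Integrate:
  int_0^t (49*cos(5*s)^2/16) ds = 49*t/32 + 49*sin(10*t)/320.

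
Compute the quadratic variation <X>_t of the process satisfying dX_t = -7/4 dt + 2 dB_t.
<X>_t = 4*t

For an Itô process dX_t = a(t) dt + b(t) dB_t, the quadratic variation is <X>_t = int_0^t b(s)^2 ds (the drift term does not contribute). Here b(s) = 2, so
  b(s)^2 = 4.
Integrating from 0 to t:
  <X>_t = int_0^t (4) ds = 4*t.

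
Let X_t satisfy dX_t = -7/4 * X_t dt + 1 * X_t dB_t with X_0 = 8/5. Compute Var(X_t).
Var(X_t) = (64*exp(t) - 64)*exp(-7*t/2)/25

For GBM dX = mu X dt + sigma X dB with X_0 = x_0, apply Itô to Y = log X: dY = (mu - sigma^2/2) dt + sigma dB, so Y_t = log(x_0) + (mu - sigma^2/2) t + sigma B_t and hence X_t = x_0 * exp((mu - sigma^2/2) t + sigma B_t).
With mu = -7/4, sigma = 1, x_0 = 8/5, this gives:
  X_t = 8/5 * exp((-9/4) * t + (1) * B_t).
Since sigma*B_t ~ Normal(0, sigma^2 t), E[exp(sigma*B_t)] = exp(sigma^2 t / 2); so E[X_t] = x_0 * exp((mu - sigma^2/2) t) * exp(sigma^2 t / 2) = x_0 * exp(mu t) = 8*exp(-7*t/4)/5.
Var(X_t) = E[X_t^2] - (E[X_t])^2 = x_0^2 * exp(2 mu t) * (exp(sigma^2 t) - 1) = (64*exp(t) - 64)*exp(-7*t/2)/25.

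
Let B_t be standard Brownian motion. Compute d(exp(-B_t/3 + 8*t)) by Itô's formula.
d(exp(-B_t/3 + 8*t)) = (145*exp(-B_t/3 + 8*t)/18) dt + (-exp(-B_t/3 + 8*t)/3) dB_t

Itô's formula for f(t, x): d f(t, B_t) = (f_t + (1/2) f_xx) dt + f_x dB_t. Compute partials of f(t, x) = exp(8*t - x/3):
  f_t(t,x)  = 8*exp(8*t - x/3)
  f_x(t,x)  = -exp(8*t - x/3)/3
  f_xx(t,x) = exp(8*t - x/3)/9
Assemble drift = f_t + (1/2) f_xx = 145*exp(8*t - x/3)/18 and diffusion = f_x = -exp(8*t - x/3)/3. Substituting x = B_t:
  d(exp(-B_t/3 + 8*t)) = (145*exp(-B_t/3 + 8*t)/18) dt + (-exp(-B_t/3 + 8*t)/3) dB_t.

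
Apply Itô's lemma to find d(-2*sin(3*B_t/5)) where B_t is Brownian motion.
d(-2*sin(3*B_t/5)) = (9*sin(3*B_t/5)/25) dt + (-6*cos(3*B_t/5)/5) dB_t

Itô's formula for f(B_t) gives d f(B_t) = f'(B_t) dB_t + (1/2) f''(B_t) dt. Compute derivatives of f(x) = -2*sin(3*x/5):
  f'(x)  = -6*cos(3*x/5)/5
  f''(x) = 18*sin(3*x/5)/25
Substitute x = B_t and multiply the f'' term by 1/2:
  drift     = (1/2) * (18*sin(3*x/5)/25) evaluated at B_t = 9*sin(3*B_t/5)/25
  diffusion = (-6*cos(3*x/5)/5) evaluated at B_t = -6*cos(3*B_t/5)/5
Therefore d(-2*sin(3*B_t/5)) = (9*sin(3*B_t/5)/25) dt + (-6*cos(3*B_t/5)/5) dB_t.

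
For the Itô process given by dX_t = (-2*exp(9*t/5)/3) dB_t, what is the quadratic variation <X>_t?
<X>_t = 10*exp(18*t/5)/81 - 10/81

For an Itô process dX_t = a(t) dt + b(t) dB_t, the quadratic variation is <X>_t = int_0^t b(s)^2 ds (the drift term does not contribute). Here b(s) = -2*exp(9*s/5)/3, so
  b(s)^2 = 4*exp(18*s/5)/9.
Integrating from 0 to t:
  <X>_t = int_0^t (4*exp(18*s/5)/9) ds = 10*exp(18*t/5)/81 - 10/81.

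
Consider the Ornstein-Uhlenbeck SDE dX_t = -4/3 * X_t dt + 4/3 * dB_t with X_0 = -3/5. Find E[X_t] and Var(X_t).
E[X_t] = -3*exp(-4*t/3)/5; Var(X_t) = 2/3 - 2*exp(-8*t/3)/3

The OU SDE dX = -theta X dt + sigma dB admits the integrating factor exp(theta t): d(exp(theta t) X_t) = sigma exp(theta t) dB_t. Integrating from 0 to t:
  X_t = x_0 * exp(-theta t) + sigma * int_0^t exp(-theta (t-s)) dB_s.
The Itô integral has mean 0 and (by the Itô isometry) variance sigma^2 * int_0^t exp(-2 theta (t - s)) ds = sigma^2 * (1 - exp(-2 theta t)) / (2 theta).
With theta = 4/3, sigma = 4/3, x_0 = -3/5:
  E[X_t] = -3/5 * exp(-4/3 t) = -3*exp(-4*t/3)/5
  Var(X_t) = (4/3)^2 * (1 - exp(-2*4/3 t)) / (2 * 4/3) = 2/3 - 2*exp(-8*t/3)/3.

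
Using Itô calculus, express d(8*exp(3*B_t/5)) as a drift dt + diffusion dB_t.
d(8*exp(3*B_t/5)) = (36*exp(3*B_t/5)/25) dt + (24*exp(3*B_t/5)/5) dB_t

Itô's formula for f(B_t) gives d f(B_t) = f'(B_t) dB_t + (1/2) f''(B_t) dt. Compute derivatives of f(x) = 8*exp(3*x/5):
  f'(x)  = 24*exp(3*x/5)/5
  f''(x) = 72*exp(3*x/5)/25
Substitute x = B_t and multiply the f'' term by 1/2:
  drift     = (1/2) * (72*exp(3*x/5)/25) evaluated at B_t = 36*exp(3*B_t/5)/25
  diffusion = (24*exp(3*x/5)/5) evaluated at B_t = 24*exp(3*B_t/5)/5
Therefore d(8*exp(3*B_t/5)) = (36*exp(3*B_t/5)/25) dt + (24*exp(3*B_t/5)/5) dB_t.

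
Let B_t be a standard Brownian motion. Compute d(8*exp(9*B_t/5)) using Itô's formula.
d(8*exp(9*B_t/5)) = (324*exp(9*B_t/5)/25) dt + (72*exp(9*B_t/5)/5) dB_t

Itô's formula for f(B_t) gives d f(B_t) = f'(B_t) dB_t + (1/2) f''(B_t) dt. Compute derivatives of f(x) = 8*exp(9*x/5):
  f'(x)  = 72*exp(9*x/5)/5
  f''(x) = 648*exp(9*x/5)/25
Substitute x = B_t and multiply the f'' term by 1/2:
  drift     = (1/2) * (648*exp(9*x/5)/25) evaluated at B_t = 324*exp(9*B_t/5)/25
  diffusion = (72*exp(9*x/5)/5) evaluated at B_t = 72*exp(9*B_t/5)/5
Therefore d(8*exp(9*B_t/5)) = (324*exp(9*B_t/5)/25) dt + (72*exp(9*B_t/5)/5) dB_t.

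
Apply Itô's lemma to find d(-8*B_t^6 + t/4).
d(-8*B_t^6 + t/4) = (1/4 - 120*B_t^4) dt + (-48*B_t^5) dB_t

Itô's formula for f(t, x): d f(t, B_t) = (f_t + (1/2) f_xx) dt + f_x dB_t. Compute partials of f(t, x) = t/4 - 8*x^6:
  f_t(t,x)  = 1/4
  f_x(t,x)  = -48*x^5
  f_xx(t,x) = -240*x^4
Assemble drift = f_t + (1/2) f_xx = 1/4 - 120*x^4 and diffusion = f_x = -48*x^5. Substituting x = B_t:
  d(-8*B_t^6 + t/4) = (1/4 - 120*B_t^4) dt + (-48*B_t^5) dB_t.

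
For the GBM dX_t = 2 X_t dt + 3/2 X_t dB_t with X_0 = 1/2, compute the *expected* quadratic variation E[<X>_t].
E[<X>_t] = 9*exp(25*t/4)/100 - 9/100

<X>_t = int_0^t ((3/2) * X_s)^2 ds. Taking expectation inside the integral: E[<X>_t] = (3/2)^2 * int_0^t E[X_s^2] ds. For GBM, E[X_s^2] = x_0^2 * exp((2 mu + sigma^2) s). Integrating:
  E[<X>_t] = (3/2)^2 * (1/2)^2 * (exp((2*2 + (3/2)^2) t) - 1) / (2*2 + (3/2)^2)
           = (3/2)^2 * (1/2)^2 * (exp((25/4) t) - 1) / (25/4) = 9*exp(25*t/4)/100 - 9/100.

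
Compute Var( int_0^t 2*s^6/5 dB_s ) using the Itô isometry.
Var = 4*t^13/325

The Itô integral of a deterministic integrand f(s) has mean 0 because each increment f(s) * (B_{s+ds} - B_s) has mean 0. By the Itô isometry:
  Var( int_0^t f(s) dB_s ) = E[ (int_0^t f(s) dB_s)^2 ] = int_0^t f(s)^2 ds.
Here f(s) = 2*s^6/5, so f(s)^2 = 4*s^12/25. Integrate:
  int_0^t (4*s^12/25) ds = 4*t^13/325.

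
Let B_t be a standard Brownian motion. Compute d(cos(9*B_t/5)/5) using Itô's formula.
d(cos(9*B_t/5)/5) = (-81*cos(9*B_t/5)/250) dt + (-9*sin(9*B_t/5)/25) dB_t

Itô's formula for f(B_t) gives d f(B_t) = f'(B_t) dB_t + (1/2) f''(B_t) dt. Compute derivatives of f(x) = cos(9*x/5)/5:
  f'(x)  = -9*sin(9*x/5)/25
  f''(x) = -81*cos(9*x/5)/125
Substitute x = B_t and multiply the f'' term by 1/2:
  drift     = (1/2) * (-81*cos(9*x/5)/125) evaluated at B_t = -81*cos(9*B_t/5)/250
  diffusion = (-9*sin(9*x/5)/25) evaluated at B_t = -9*sin(9*B_t/5)/25
Therefore d(cos(9*B_t/5)/5) = (-81*cos(9*B_t/5)/250) dt + (-9*sin(9*B_t/5)/25) dB_t.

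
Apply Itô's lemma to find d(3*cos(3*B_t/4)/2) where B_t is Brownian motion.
d(3*cos(3*B_t/4)/2) = (-27*cos(3*B_t/4)/64) dt + (-9*sin(3*B_t/4)/8) dB_t

Itô's formula for f(B_t) gives d f(B_t) = f'(B_t) dB_t + (1/2) f''(B_t) dt. Compute derivatives of f(x) = 3*cos(3*x/4)/2:
  f'(x)  = -9*sin(3*x/4)/8
  f''(x) = -27*cos(3*x/4)/32
Substitute x = B_t and multiply the f'' term by 1/2:
  drift     = (1/2) * (-27*cos(3*x/4)/32) evaluated at B_t = -27*cos(3*B_t/4)/64
  diffusion = (-9*sin(3*x/4)/8) evaluated at B_t = -9*sin(3*B_t/4)/8
Therefore d(3*cos(3*B_t/4)/2) = (-27*cos(3*B_t/4)/64) dt + (-9*sin(3*B_t/4)/8) dB_t.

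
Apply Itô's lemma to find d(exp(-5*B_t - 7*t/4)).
d(exp(-5*B_t - 7*t/4)) = (43*exp(-5*B_t - 7*t/4)/4) dt + (-5*exp(-5*B_t - 7*t/4)) dB_t

Itô's formula for f(t, x): d f(t, B_t) = (f_t + (1/2) f_xx) dt + f_x dB_t. Compute partials of f(t, x) = exp(-7*t/4 - 5*x):
  f_t(t,x)  = -7*exp(-7*t/4 - 5*x)/4
  f_x(t,x)  = -5*exp(-7*t/4 - 5*x)
  f_xx(t,x) = 25*exp(-7*t/4 - 5*x)
Assemble drift = f_t + (1/2) f_xx = 43*exp(-7*t/4 - 5*x)/4 and diffusion = f_x = -5*exp(-7*t/4 - 5*x). Substituting x = B_t:
  d(exp(-5*B_t - 7*t/4)) = (43*exp(-5*B_t - 7*t/4)/4) dt + (-5*exp(-5*B_t - 7*t/4)) dB_t.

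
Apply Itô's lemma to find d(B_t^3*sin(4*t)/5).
d(B_t^3*sin(4*t)/5) = (B_t*(4*B_t^2*cos(4*t) + 3*sin(4*t))/5) dt + (3*B_t^2*sin(4*t)/5) dB_t

Itô's formula for f(t, x): d f(t, B_t) = (f_t + (1/2) f_xx) dt + f_x dB_t. Compute partials of f(t, x) = x^3*sin(4*t)/5:
  f_t(t,x)  = 4*x^3*cos(4*t)/5
  f_x(t,x)  = 3*x^2*sin(4*t)/5
  f_xx(t,x) = 6*x*sin(4*t)/5
Assemble drift = f_t + (1/2) f_xx = x*(4*x^2*cos(4*t) + 3*sin(4*t))/5 and diffusion = f_x = 3*x^2*sin(4*t)/5. Substituting x = B_t:
  d(B_t^3*sin(4*t)/5) = (B_t*(4*B_t^2*cos(4*t) + 3*sin(4*t))/5) dt + (3*B_t^2*sin(4*t)/5) dB_t.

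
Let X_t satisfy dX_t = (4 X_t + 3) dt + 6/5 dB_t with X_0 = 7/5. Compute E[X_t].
E[X_t] = 43*exp(4*t)/20 - 3/4

Taking expectations and using E[dB_t] = 0, the mean m(t) = E[X_t] satisfies the ODE m'(t) = a m(t) + b with m(0) = x_0. With a = 4, b = 3, x_0 = 7/5, the solution is
  m(t) = x_0 * exp(a t) + (b/a) * (exp(a t) - 1)
       = (7/5) * exp(4 t) + (3/4) * (exp(4 t) - 1)
       = 43*exp(4*t)/20 - 3/4.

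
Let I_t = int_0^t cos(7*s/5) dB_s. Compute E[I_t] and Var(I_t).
E[I_t] = 0; Var(I_t) = t/2 + 5*sin(14*t/5)/28

The Itô integral of a deterministic integrand f(s) has mean 0 because each increment f(s) * (B_{s+ds} - B_s) has mean 0. By the Itô isometry:
  Var( int_0^t f(s) dB_s ) = E[ (int_0^t f(s) dB_s)^2 ] = int_0^t f(s)^2 ds.
Here f(s) = cos(7*s/5), so f(s)^2 = cos(7*s/5)^2. Integrate:
  int_0^t (cos(7*s/5)^2) ds = t/2 + 5*sin(14*t/5)/28.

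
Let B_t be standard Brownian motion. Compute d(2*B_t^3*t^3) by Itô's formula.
d(2*B_t^3*t^3) = (6*B_t*t^2*(B_t^2 + t)) dt + (6*B_t^2*t^3) dB_t

Itô's formula for f(t, x): d f(t, B_t) = (f_t + (1/2) f_xx) dt + f_x dB_t. Compute partials of f(t, x) = 2*t^3*x^3:
  f_t(t,x)  = 6*t^2*x^3
  f_x(t,x)  = 6*t^3*x^2
  f_xx(t,x) = 12*t^3*x
Assemble drift = f_t + (1/2) f_xx = 6*t^2*x*(t + x^2) and diffusion = f_x = 6*t^3*x^2. Substituting x = B_t:
  d(2*B_t^3*t^3) = (6*B_t*t^2*(B_t^2 + t)) dt + (6*B_t^2*t^3) dB_t.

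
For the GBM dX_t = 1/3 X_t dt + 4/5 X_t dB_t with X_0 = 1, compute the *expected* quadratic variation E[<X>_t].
E[<X>_t] = 24*exp(98*t/75)/49 - 24/49

<X>_t = int_0^t ((4/5) * X_s)^2 ds. Taking expectation inside the integral: E[<X>_t] = (4/5)^2 * int_0^t E[X_s^2] ds. For GBM, E[X_s^2] = x_0^2 * exp((2 mu + sigma^2) s). Integrating:
  E[<X>_t] = (4/5)^2 * 1^2 * (exp((2*(1/3) + (4/5)^2) t) - 1) / (2*(1/3) + (4/5)^2)
           = (4/5)^2 * 1^2 * (exp((98/75) t) - 1) / (98/75) = 24*exp(98*t/75)/49 - 24/49.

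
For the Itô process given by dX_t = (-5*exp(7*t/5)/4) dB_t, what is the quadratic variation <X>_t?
<X>_t = 125*exp(14*t/5)/224 - 125/224

For an Itô process dX_t = a(t) dt + b(t) dB_t, the quadratic variation is <X>_t = int_0^t b(s)^2 ds (the drift term does not contribute). Here b(s) = -5*exp(7*s/5)/4, so
  b(s)^2 = 25*exp(14*s/5)/16.
Integrating from 0 to t:
  <X>_t = int_0^t (25*exp(14*s/5)/16) ds = 125*exp(14*t/5)/224 - 125/224.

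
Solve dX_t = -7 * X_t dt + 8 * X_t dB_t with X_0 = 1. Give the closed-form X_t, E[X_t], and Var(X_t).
X_t = 1 * exp((-39) t + (8) B_t); E[X_t] = exp(-7*t); Var(X_t) = (exp(64*t) - 1)*exp(-14*t)

For GBM dX = mu X dt + sigma X dB with X_0 = x_0, apply Itô to Y = log X: dY = (mu - sigma^2/2) dt + sigma dB, so Y_t = log(x_0) + (mu - sigma^2/2) t + sigma B_t and hence X_t = x_0 * exp((mu - sigma^2/2) t + sigma B_t).
With mu = -7, sigma = 8, x_0 = 1, this gives:
  X_t = 1 * exp((-39) * t + (8) * B_t).
Since sigma*B_t ~ Normal(0, sigma^2 t), E[exp(sigma*B_t)] = exp(sigma^2 t / 2); so E[X_t] = x_0 * exp((mu - sigma^2/2) t) * exp(sigma^2 t / 2) = x_0 * exp(mu t) = exp(-7*t).
Var(X_t) = E[X_t^2] - (E[X_t])^2 = x_0^2 * exp(2 mu t) * (exp(sigma^2 t) - 1) = (exp(64*t) - 1)*exp(-14*t).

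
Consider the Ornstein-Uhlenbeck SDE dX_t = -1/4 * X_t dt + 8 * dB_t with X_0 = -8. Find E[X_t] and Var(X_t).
E[X_t] = -8*exp(-t/4); Var(X_t) = 128 - 128*exp(-t/2)

The OU SDE dX = -theta X dt + sigma dB admits the integrating factor exp(theta t): d(exp(theta t) X_t) = sigma exp(theta t) dB_t. Integrating from 0 to t:
  X_t = x_0 * exp(-theta t) + sigma * int_0^t exp(-theta (t-s)) dB_s.
The Itô integral has mean 0 and (by the Itô isometry) variance sigma^2 * int_0^t exp(-2 theta (t - s)) ds = sigma^2 * (1 - exp(-2 theta t)) / (2 theta).
With theta = 1/4, sigma = 8, x_0 = -8:
  E[X_t] = -8 * exp(-1/4 t) = -8*exp(-t/4)
  Var(X_t) = (8)^2 * (1 - exp(-2*1/4 t)) / (2 * 1/4) = 128 - 128*exp(-t/2).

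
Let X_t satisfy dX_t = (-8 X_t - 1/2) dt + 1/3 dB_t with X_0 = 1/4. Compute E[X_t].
E[X_t] = -1/16 + 5*exp(-8*t)/16

Taking expectations and using E[dB_t] = 0, the mean m(t) = E[X_t] satisfies the ODE m'(t) = a m(t) + b with m(0) = x_0. With a = -8, b = -1/2, x_0 = 1/4, the solution is
  m(t) = x_0 * exp(a t) + (b/a) * (exp(a t) - 1)
       = (1/4) * exp((-8) t) + ((-1/2)/(-8)) * (exp((-8) t) - 1)
       = -1/16 + 5*exp(-8*t)/16.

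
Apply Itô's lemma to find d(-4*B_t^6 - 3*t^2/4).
d(-4*B_t^6 - 3*t^2/4) = (-60*B_t^4 - 3*t/2) dt + (-24*B_t^5) dB_t

Itô's formula for f(t, x): d f(t, B_t) = (f_t + (1/2) f_xx) dt + f_x dB_t. Compute partials of f(t, x) = -3*t^2/4 - 4*x^6:
  f_t(t,x)  = -3*t/2
  f_x(t,x)  = -24*x^5
  f_xx(t,x) = -120*x^4
Assemble drift = f_t + (1/2) f_xx = -3*t/2 - 60*x^4 and diffusion = f_x = -24*x^5. Substituting x = B_t:
  d(-4*B_t^6 - 3*t^2/4) = (-60*B_t^4 - 3*t/2) dt + (-24*B_t^5) dB_t.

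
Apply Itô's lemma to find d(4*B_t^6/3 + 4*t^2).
d(4*B_t^6/3 + 4*t^2) = (20*B_t^4 + 8*t) dt + (8*B_t^5) dB_t

Itô's formula for f(t, x): d f(t, B_t) = (f_t + (1/2) f_xx) dt + f_x dB_t. Compute partials of f(t, x) = 4*t^2 + 4*x^6/3:
  f_t(t,x)  = 8*t
  f_x(t,x)  = 8*x^5
  f_xx(t,x) = 40*x^4
Assemble drift = f_t + (1/2) f_xx = 8*t + 20*x^4 and diffusion = f_x = 8*x^5. Substituting x = B_t:
  d(4*B_t^6/3 + 4*t^2) = (20*B_t^4 + 8*t) dt + (8*B_t^5) dB_t.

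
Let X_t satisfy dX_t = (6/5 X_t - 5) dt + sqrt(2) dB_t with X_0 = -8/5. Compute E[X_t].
E[X_t] = 25/6 - 173*exp(6*t/5)/30

Taking expectations and using E[dB_t] = 0, the mean m(t) = E[X_t] satisfies the ODE m'(t) = a m(t) + b with m(0) = x_0. With a = 6/5, b = -5, x_0 = -8/5, the solution is
  m(t) = x_0 * exp(a t) + (b/a) * (exp(a t) - 1)
       = (-8/5) * exp((6/5) t) + ((-5)/(6/5)) * (exp((6/5) t) - 1)
       = 25/6 - 173*exp(6*t/5)/30.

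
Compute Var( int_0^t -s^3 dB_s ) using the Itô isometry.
Var = t^7/7

The Itô integral of a deterministic integrand f(s) has mean 0 because each increment f(s) * (B_{s+ds} - B_s) has mean 0. By the Itô isometry:
  Var( int_0^t f(s) dB_s ) = E[ (int_0^t f(s) dB_s)^2 ] = int_0^t f(s)^2 ds.
Here f(s) = -s^3, so f(s)^2 = s^6. Integrate:
  int_0^t (s^6) ds = t^7/7.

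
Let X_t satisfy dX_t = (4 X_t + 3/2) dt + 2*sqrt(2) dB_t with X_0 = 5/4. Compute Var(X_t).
Var(X_t) = exp(8*t) - 1

The variance V(t) = Var(X_t) satisfies V'(t) = 2 a V(t) + c^2 with V(0) = 0 (drift coefficient is linear in X, diffusion is constant). With a = 4, c = 2*sqrt(2), the solution is
  V(t) = (c^2 / (2 a)) * (exp(2 a t) - 1)
       = ((2*sqrt(2))^2 / (2*4)) * (exp(8 t) - 1)
       = exp(8*t) - 1.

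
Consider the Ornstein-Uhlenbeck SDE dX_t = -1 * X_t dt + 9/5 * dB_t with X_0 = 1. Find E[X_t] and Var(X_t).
E[X_t] = exp(-t); Var(X_t) = 81/50 - 81*exp(-2*t)/50

The OU SDE dX = -theta X dt + sigma dB admits the integrating factor exp(theta t): d(exp(theta t) X_t) = sigma exp(theta t) dB_t. Integrating from 0 to t:
  X_t = x_0 * exp(-theta t) + sigma * int_0^t exp(-theta (t-s)) dB_s.
The Itô integral has mean 0 and (by the Itô isometry) variance sigma^2 * int_0^t exp(-2 theta (t - s)) ds = sigma^2 * (1 - exp(-2 theta t)) / (2 theta).
With theta = 1, sigma = 9/5, x_0 = 1:
  E[X_t] = 1 * exp(-1 t) = exp(-t)
  Var(X_t) = (9/5)^2 * (1 - exp(-2*1 t)) / (2 * 1) = 81/50 - 81*exp(-2*t)/50.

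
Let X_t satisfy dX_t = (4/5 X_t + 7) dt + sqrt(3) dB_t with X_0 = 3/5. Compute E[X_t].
E[X_t] = 187*exp(4*t/5)/20 - 35/4

Taking expectations and using E[dB_t] = 0, the mean m(t) = E[X_t] satisfies the ODE m'(t) = a m(t) + b with m(0) = x_0. With a = 4/5, b = 7, x_0 = 3/5, the solution is
  m(t) = x_0 * exp(a t) + (b/a) * (exp(a t) - 1)
       = (3/5) * exp((4/5) t) + (7/(4/5)) * (exp((4/5) t) - 1)
       = 187*exp(4*t/5)/20 - 35/4.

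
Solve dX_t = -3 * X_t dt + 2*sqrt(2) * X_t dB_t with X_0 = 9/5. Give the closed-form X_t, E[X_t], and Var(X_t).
X_t = 9/5 * exp((-7) t + (2*sqrt(2)) B_t); E[X_t] = 9*exp(-3*t)/5; Var(X_t) = (81*exp(8*t) - 81)*exp(-6*t)/25

For GBM dX = mu X dt + sigma X dB with X_0 = x_0, apply Itô to Y = log X: dY = (mu - sigma^2/2) dt + sigma dB, so Y_t = log(x_0) + (mu - sigma^2/2) t + sigma B_t and hence X_t = x_0 * exp((mu - sigma^2/2) t + sigma B_t).
With mu = -3, sigma = 2*sqrt(2), x_0 = 9/5, this gives:
  X_t = 9/5 * exp((-7) * t + (2*sqrt(2)) * B_t).
Since sigma*B_t ~ Normal(0, sigma^2 t), E[exp(sigma*B_t)] = exp(sigma^2 t / 2); so E[X_t] = x_0 * exp((mu - sigma^2/2) t) * exp(sigma^2 t / 2) = x_0 * exp(mu t) = 9*exp(-3*t)/5.
Var(X_t) = E[X_t^2] - (E[X_t])^2 = x_0^2 * exp(2 mu t) * (exp(sigma^2 t) - 1) = (81*exp(8*t) - 81)*exp(-6*t)/25.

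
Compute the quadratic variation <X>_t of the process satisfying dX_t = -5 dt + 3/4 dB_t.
<X>_t = 9*t/16

For an Itô process dX_t = a(t) dt + b(t) dB_t, the quadratic variation is <X>_t = int_0^t b(s)^2 ds (the drift term does not contribute). Here b(s) = 3/4, so
  b(s)^2 = 9/16.
Integrating from 0 to t:
  <X>_t = int_0^t (9/16) ds = 9*t/16.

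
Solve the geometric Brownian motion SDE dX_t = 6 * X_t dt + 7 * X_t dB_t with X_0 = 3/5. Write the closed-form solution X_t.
X_t = 3/5 * exp((-37/2) * t + (7) * B_t)

For GBM dX = mu X dt + sigma X dB with X_0 = x_0, apply Itô to Y = log X: dY = (mu - sigma^2/2) dt + sigma dB, so Y_t = log(x_0) + (mu - sigma^2/2) t + sigma B_t and hence X_t = x_0 * exp((mu - sigma^2/2) t + sigma B_t).
With mu = 6, sigma = 7, x_0 = 3/5, this gives:
  X_t = 3/5 * exp((-37/2) * t + (7) * B_t).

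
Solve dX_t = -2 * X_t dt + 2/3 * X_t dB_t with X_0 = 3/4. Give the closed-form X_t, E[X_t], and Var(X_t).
X_t = 3/4 * exp((-20/9) t + (2/3) B_t); E[X_t] = 3*exp(-2*t)/4; Var(X_t) = (9*exp(4*t/9) - 9)*exp(-4*t)/16

For GBM dX = mu X dt + sigma X dB with X_0 = x_0, apply Itô to Y = log X: dY = (mu - sigma^2/2) dt + sigma dB, so Y_t = log(x_0) + (mu - sigma^2/2) t + sigma B_t and hence X_t = x_0 * exp((mu - sigma^2/2) t + sigma B_t).
With mu = -2, sigma = 2/3, x_0 = 3/4, this gives:
  X_t = 3/4 * exp((-20/9) * t + (2/3) * B_t).
Since sigma*B_t ~ Normal(0, sigma^2 t), E[exp(sigma*B_t)] = exp(sigma^2 t / 2); so E[X_t] = x_0 * exp((mu - sigma^2/2) t) * exp(sigma^2 t / 2) = x_0 * exp(mu t) = 3*exp(-2*t)/4.
Var(X_t) = E[X_t^2] - (E[X_t])^2 = x_0^2 * exp(2 mu t) * (exp(sigma^2 t) - 1) = (9*exp(4*t/9) - 9)*exp(-4*t)/16.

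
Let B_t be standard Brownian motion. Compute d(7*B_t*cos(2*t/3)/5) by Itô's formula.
d(7*B_t*cos(2*t/3)/5) = (-14*B_t*sin(2*t/3)/15) dt + (7*cos(2*t/3)/5) dB_t

Itô's formula for f(t, x): d f(t, B_t) = (f_t + (1/2) f_xx) dt + f_x dB_t. Compute partials of f(t, x) = 7*x*cos(2*t/3)/5:
  f_t(t,x)  = -14*x*sin(2*t/3)/15
  f_x(t,x)  = 7*cos(2*t/3)/5
  f_xx(t,x) = 0
Assemble drift = f_t + (1/2) f_xx = -14*x*sin(2*t/3)/15 and diffusion = f_x = 7*cos(2*t/3)/5. Substituting x = B_t:
  d(7*B_t*cos(2*t/3)/5) = (-14*B_t*sin(2*t/3)/15) dt + (7*cos(2*t/3)/5) dB_t.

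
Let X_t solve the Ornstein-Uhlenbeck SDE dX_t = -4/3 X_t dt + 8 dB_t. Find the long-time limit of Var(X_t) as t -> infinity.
lim Var(X_t) = 24

The OU SDE dX = -theta X dt + sigma dB admits the integrating factor exp(theta t): d(exp(theta t) X_t) = sigma exp(theta t) dB_t. Integrating from 0 to t gives X_t = x_0 * exp(-theta t) + sigma * int_0^t exp(-theta (t-s)) dB_s for any initial x_0. The Itô integral has variance (by the Itô isometry) sigma^2 * int_0^t exp(-2 theta (t - s)) ds = sigma^2 * (1 - exp(-2 theta t)) / (2 theta), independent of x_0.
With theta = 4/3, sigma = 8:
  Var(X_t) = (8)^2 * (1 - exp(-2*4/3 t)) / (2 * 4/3) = 24 - 24*exp(-8*t/3).
As t -> infinity, exp(-2*4/3 t) -> 0, so the stationary variance is sigma^2 / (2 theta) = 24.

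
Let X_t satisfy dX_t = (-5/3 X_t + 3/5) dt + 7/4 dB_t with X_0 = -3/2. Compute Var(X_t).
Var(X_t) = 147/160 - 147*exp(-10*t/3)/160

The variance V(t) = Var(X_t) satisfies V'(t) = 2 a V(t) + c^2 with V(0) = 0 (drift coefficient is linear in X, diffusion is constant). With a = -5/3, c = 7/4, the solution is
  V(t) = (c^2 / (2 a)) * (exp(2 a t) - 1)
       = ((7/4)^2 / (2*(-5/3))) * (exp((-10/3) t) - 1)
       = 147/160 - 147*exp(-10*t/3)/160.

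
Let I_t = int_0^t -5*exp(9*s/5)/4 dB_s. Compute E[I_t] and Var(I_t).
E[I_t] = 0; Var(I_t) = 125*exp(18*t/5)/288 - 125/288

The Itô integral of a deterministic integrand f(s) has mean 0 because each increment f(s) * (B_{s+ds} - B_s) has mean 0. By the Itô isometry:
  Var( int_0^t f(s) dB_s ) = E[ (int_0^t f(s) dB_s)^2 ] = int_0^t f(s)^2 ds.
Here f(s) = -5*exp(9*s/5)/4, so f(s)^2 = 25*exp(18*s/5)/16. Integrate:
  int_0^t (25*exp(18*s/5)/16) ds = 125*exp(18*t/5)/288 - 125/288.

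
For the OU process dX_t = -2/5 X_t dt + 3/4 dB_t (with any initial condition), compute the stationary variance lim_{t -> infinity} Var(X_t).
lim Var(X_t) = 45/64

The OU SDE dX = -theta X dt + sigma dB admits the integrating factor exp(theta t): d(exp(theta t) X_t) = sigma exp(theta t) dB_t. Integrating from 0 to t gives X_t = x_0 * exp(-theta t) + sigma * int_0^t exp(-theta (t-s)) dB_s for any initial x_0. The Itô integral has variance (by the Itô isometry) sigma^2 * int_0^t exp(-2 theta (t - s)) ds = sigma^2 * (1 - exp(-2 theta t)) / (2 theta), independent of x_0.
With theta = 2/5, sigma = 3/4:
  Var(X_t) = (3/4)^2 * (1 - exp(-2*2/5 t)) / (2 * 2/5) = 45/64 - 45*exp(-4*t/5)/64.
As t -> infinity, exp(-2*2/5 t) -> 0, so the stationary variance is sigma^2 / (2 theta) = 45/64.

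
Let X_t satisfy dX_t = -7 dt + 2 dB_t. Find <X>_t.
<X>_t = 4*t

For an Itô process dX_t = a(t) dt + b(t) dB_t, the quadratic variation is <X>_t = int_0^t b(s)^2 ds (the drift term does not contribute). Here b(s) = 2, so
  b(s)^2 = 4.
Integrating from 0 to t:
  <X>_t = int_0^t (4) ds = 4*t.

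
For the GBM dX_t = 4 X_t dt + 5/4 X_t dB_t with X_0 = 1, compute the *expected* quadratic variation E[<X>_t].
E[<X>_t] = 25*exp(153*t/16)/153 - 25/153

<X>_t = int_0^t ((5/4) * X_s)^2 ds. Taking expectation inside the integral: E[<X>_t] = (5/4)^2 * int_0^t E[X_s^2] ds. For GBM, E[X_s^2] = x_0^2 * exp((2 mu + sigma^2) s). Integrating:
  E[<X>_t] = (5/4)^2 * 1^2 * (exp((2*4 + (5/4)^2) t) - 1) / (2*4 + (5/4)^2)
           = (5/4)^2 * 1^2 * (exp((153/16) t) - 1) / (153/16) = 25*exp(153*t/16)/153 - 25/153.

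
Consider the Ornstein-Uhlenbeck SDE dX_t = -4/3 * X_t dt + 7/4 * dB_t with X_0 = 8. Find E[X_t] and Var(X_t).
E[X_t] = 8*exp(-4*t/3); Var(X_t) = 147/128 - 147*exp(-8*t/3)/128

The OU SDE dX = -theta X dt + sigma dB admits the integrating factor exp(theta t): d(exp(theta t) X_t) = sigma exp(theta t) dB_t. Integrating from 0 to t:
  X_t = x_0 * exp(-theta t) + sigma * int_0^t exp(-theta (t-s)) dB_s.
The Itô integral has mean 0 and (by the Itô isometry) variance sigma^2 * int_0^t exp(-2 theta (t - s)) ds = sigma^2 * (1 - exp(-2 theta t)) / (2 theta).
With theta = 4/3, sigma = 7/4, x_0 = 8:
  E[X_t] = 8 * exp(-4/3 t) = 8*exp(-4*t/3)
  Var(X_t) = (7/4)^2 * (1 - exp(-2*4/3 t)) / (2 * 4/3) = 147/128 - 147*exp(-8*t/3)/128.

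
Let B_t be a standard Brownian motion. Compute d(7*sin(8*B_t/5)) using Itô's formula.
d(7*sin(8*B_t/5)) = (-224*sin(8*B_t/5)/25) dt + (56*cos(8*B_t/5)/5) dB_t

Itô's formula for f(B_t) gives d f(B_t) = f'(B_t) dB_t + (1/2) f''(B_t) dt. Compute derivatives of f(x) = 7*sin(8*x/5):
  f'(x)  = 56*cos(8*x/5)/5
  f''(x) = -448*sin(8*x/5)/25
Substitute x = B_t and multiply the f'' term by 1/2:
  drift     = (1/2) * (-448*sin(8*x/5)/25) evaluated at B_t = -224*sin(8*B_t/5)/25
  diffusion = (56*cos(8*x/5)/5) evaluated at B_t = 56*cos(8*B_t/5)/5
Therefore d(7*sin(8*B_t/5)) = (-224*sin(8*B_t/5)/25) dt + (56*cos(8*B_t/5)/5) dB_t.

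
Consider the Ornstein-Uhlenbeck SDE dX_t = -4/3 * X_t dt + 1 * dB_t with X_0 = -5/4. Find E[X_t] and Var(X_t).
E[X_t] = -5*exp(-4*t/3)/4; Var(X_t) = 3/8 - 3*exp(-8*t/3)/8

The OU SDE dX = -theta X dt + sigma dB admits the integrating factor exp(theta t): d(exp(theta t) X_t) = sigma exp(theta t) dB_t. Integrating from 0 to t:
  X_t = x_0 * exp(-theta t) + sigma * int_0^t exp(-theta (t-s)) dB_s.
The Itô integral has mean 0 and (by the Itô isometry) variance sigma^2 * int_0^t exp(-2 theta (t - s)) ds = sigma^2 * (1 - exp(-2 theta t)) / (2 theta).
With theta = 4/3, sigma = 1, x_0 = -5/4:
  E[X_t] = -5/4 * exp(-4/3 t) = -5*exp(-4*t/3)/4
  Var(X_t) = (1)^2 * (1 - exp(-2*4/3 t)) / (2 * 4/3) = 3/8 - 3*exp(-8*t/3)/8.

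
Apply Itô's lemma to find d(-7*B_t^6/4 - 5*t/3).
d(-7*B_t^6/4 - 5*t/3) = (-105*B_t^4/4 - 5/3) dt + (-21*B_t^5/2) dB_t

Itô's formula for f(t, x): d f(t, B_t) = (f_t + (1/2) f_xx) dt + f_x dB_t. Compute partials of f(t, x) = -5*t/3 - 7*x^6/4:
  f_t(t,x)  = -5/3
  f_x(t,x)  = -21*x^5/2
  f_xx(t,x) = -105*x^4/2
Assemble drift = f_t + (1/2) f_xx = -105*x^4/4 - 5/3 and diffusion = f_x = -21*x^5/2. Substituting x = B_t:
  d(-7*B_t^6/4 - 5*t/3) = (-105*B_t^4/4 - 5/3) dt + (-21*B_t^5/2) dB_t.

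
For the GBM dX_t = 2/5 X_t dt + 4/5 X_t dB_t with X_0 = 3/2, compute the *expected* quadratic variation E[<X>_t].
E[<X>_t] = exp(36*t/25) - 1

<X>_t = int_0^t ((4/5) * X_s)^2 ds. Taking expectation inside the integral: E[<X>_t] = (4/5)^2 * int_0^t E[X_s^2] ds. For GBM, E[X_s^2] = x_0^2 * exp((2 mu + sigma^2) s). Integrating:
  E[<X>_t] = (4/5)^2 * (3/2)^2 * (exp((2*(2/5) + (4/5)^2) t) - 1) / (2*(2/5) + (4/5)^2)
           = (4/5)^2 * (3/2)^2 * (exp((36/25) t) - 1) / (36/25) = exp(36*t/25) - 1.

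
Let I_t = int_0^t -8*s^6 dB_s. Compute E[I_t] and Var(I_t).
E[I_t] = 0; Var(I_t) = 64*t^13/13

The Itô integral of a deterministic integrand f(s) has mean 0 because each increment f(s) * (B_{s+ds} - B_s) has mean 0. By the Itô isometry:
  Var( int_0^t f(s) dB_s ) = E[ (int_0^t f(s) dB_s)^2 ] = int_0^t f(s)^2 ds.
Here f(s) = -8*s^6, so f(s)^2 = 64*s^12. Integrate:
  int_0^t (64*s^12) ds = 64*t^13/13.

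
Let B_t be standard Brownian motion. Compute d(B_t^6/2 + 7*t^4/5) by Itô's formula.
d(B_t^6/2 + 7*t^4/5) = (15*B_t^4/2 + 28*t^3/5) dt + (3*B_t^5) dB_t

Itô's formula for f(t, x): d f(t, B_t) = (f_t + (1/2) f_xx) dt + f_x dB_t. Compute partials of f(t, x) = 7*t^4/5 + x^6/2:
  f_t(t,x)  = 28*t^3/5
  f_x(t,x)  = 3*x^5
  f_xx(t,x) = 15*x^4
Assemble drift = f_t + (1/2) f_xx = 28*t^3/5 + 15*x^4/2 and diffusion = f_x = 3*x^5. Substituting x = B_t:
  d(B_t^6/2 + 7*t^4/5) = (15*B_t^4/2 + 28*t^3/5) dt + (3*B_t^5) dB_t.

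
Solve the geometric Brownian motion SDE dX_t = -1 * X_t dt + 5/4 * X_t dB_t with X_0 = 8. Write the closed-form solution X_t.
X_t = 8 * exp((-57/32) * t + (5/4) * B_t)

For GBM dX = mu X dt + sigma X dB with X_0 = x_0, apply Itô to Y = log X: dY = (mu - sigma^2/2) dt + sigma dB, so Y_t = log(x_0) + (mu - sigma^2/2) t + sigma B_t and hence X_t = x_0 * exp((mu - sigma^2/2) t + sigma B_t).
With mu = -1, sigma = 5/4, x_0 = 8, this gives:
  X_t = 8 * exp((-57/32) * t + (5/4) * B_t).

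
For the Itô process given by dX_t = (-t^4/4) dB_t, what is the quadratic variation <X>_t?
<X>_t = t^9/144

For an Itô process dX_t = a(t) dt + b(t) dB_t, the quadratic variation is <X>_t = int_0^t b(s)^2 ds (the drift term does not contribute). Here b(s) = -s^4/4, so
  b(s)^2 = s^8/16.
Integrating from 0 to t:
  <X>_t = int_0^t (s^8/16) ds = t^9/144.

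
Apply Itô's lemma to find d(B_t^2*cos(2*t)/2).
d(B_t^2*cos(2*t)/2) = (-B_t^2*sin(2*t) + cos(2*t)/2) dt + (B_t*cos(2*t)) dB_t

Itô's formula for f(t, x): d f(t, B_t) = (f_t + (1/2) f_xx) dt + f_x dB_t. Compute partials of f(t, x) = x^2*cos(2*t)/2:
  f_t(t,x)  = -x^2*sin(2*t)
  f_x(t,x)  = x*cos(2*t)
  f_xx(t,x) = cos(2*t)
Assemble drift = f_t + (1/2) f_xx = -x^2*sin(2*t) + cos(2*t)/2 and diffusion = f_x = x*cos(2*t). Substituting x = B_t:
  d(B_t^2*cos(2*t)/2) = (-B_t^2*sin(2*t) + cos(2*t)/2) dt + (B_t*cos(2*t)) dB_t.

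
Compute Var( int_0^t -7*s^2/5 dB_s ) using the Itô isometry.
Var = 49*t^5/125

The Itô integral of a deterministic integrand f(s) has mean 0 because each increment f(s) * (B_{s+ds} - B_s) has mean 0. By the Itô isometry:
  Var( int_0^t f(s) dB_s ) = E[ (int_0^t f(s) dB_s)^2 ] = int_0^t f(s)^2 ds.
Here f(s) = -7*s^2/5, so f(s)^2 = 49*s^4/25. Integrate:
  int_0^t (49*s^4/25) ds = 49*t^5/125.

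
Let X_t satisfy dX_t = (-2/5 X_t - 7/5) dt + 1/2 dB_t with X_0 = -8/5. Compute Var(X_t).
Var(X_t) = 5/16 - 5*exp(-4*t/5)/16

The variance V(t) = Var(X_t) satisfies V'(t) = 2 a V(t) + c^2 with V(0) = 0 (drift coefficient is linear in X, diffusion is constant). With a = -2/5, c = 1/2, the solution is
  V(t) = (c^2 / (2 a)) * (exp(2 a t) - 1)
       = ((1/2)^2 / (2*(-2/5))) * (exp((-4/5) t) - 1)
       = 5/16 - 5*exp(-4*t/5)/16.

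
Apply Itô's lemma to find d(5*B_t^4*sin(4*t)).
d(5*B_t^4*sin(4*t)) = (B_t^2*(20*B_t^2*cos(4*t) + 30*sin(4*t))) dt + (20*B_t^3*sin(4*t)) dB_t

Itô's formula for f(t, x): d f(t, B_t) = (f_t + (1/2) f_xx) dt + f_x dB_t. Compute partials of f(t, x) = 5*x^4*sin(4*t):
  f_t(t,x)  = 20*x^4*cos(4*t)
  f_x(t,x)  = 20*x^3*sin(4*t)
  f_xx(t,x) = 60*x^2*sin(4*t)
Assemble drift = f_t + (1/2) f_xx = x^2*(20*x^2*cos(4*t) + 30*sin(4*t)) and diffusion = f_x = 20*x^3*sin(4*t). Substituting x = B_t:
  d(5*B_t^4*sin(4*t)) = (B_t^2*(20*B_t^2*cos(4*t) + 30*sin(4*t))) dt + (20*B_t^3*sin(4*t)) dB_t.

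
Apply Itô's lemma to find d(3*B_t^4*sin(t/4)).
d(3*B_t^4*sin(t/4)) = (3*B_t^2*(B_t^2*cos(t/4) + 24*sin(t/4))/4) dt + (12*B_t^3*sin(t/4)) dB_t

Itô's formula for f(t, x): d f(t, B_t) = (f_t + (1/2) f_xx) dt + f_x dB_t. Compute partials of f(t, x) = 3*x^4*sin(t/4):
  f_t(t,x)  = 3*x^4*cos(t/4)/4
  f_x(t,x)  = 12*x^3*sin(t/4)
  f_xx(t,x) = 36*x^2*sin(t/4)
Assemble drift = f_t + (1/2) f_xx = 3*x^2*(x^2*cos(t/4) + 24*sin(t/4))/4 and diffusion = f_x = 12*x^3*sin(t/4). Substituting x = B_t:
  d(3*B_t^4*sin(t/4)) = (3*B_t^2*(B_t^2*cos(t/4) + 24*sin(t/4))/4) dt + (12*B_t^3*sin(t/4)) dB_t.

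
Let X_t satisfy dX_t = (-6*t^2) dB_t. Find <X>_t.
<X>_t = 36*t^5/5

For an Itô process dX_t = a(t) dt + b(t) dB_t, the quadratic variation is <X>_t = int_0^t b(s)^2 ds (the drift term does not contribute). Here b(s) = -6*s^2, so
  b(s)^2 = 36*s^4.
Integrating from 0 to t:
  <X>_t = int_0^t (36*s^4) ds = 36*t^5/5.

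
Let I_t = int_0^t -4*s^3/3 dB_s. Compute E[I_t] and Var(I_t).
E[I_t] = 0; Var(I_t) = 16*t^7/63

The Itô integral of a deterministic integrand f(s) has mean 0 because each increment f(s) * (B_{s+ds} - B_s) has mean 0. By the Itô isometry:
  Var( int_0^t f(s) dB_s ) = E[ (int_0^t f(s) dB_s)^2 ] = int_0^t f(s)^2 ds.
Here f(s) = -4*s^3/3, so f(s)^2 = 16*s^6/9. Integrate:
  int_0^t (16*s^6/9) ds = 16*t^7/63.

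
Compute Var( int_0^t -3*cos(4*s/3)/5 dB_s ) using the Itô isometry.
Var = 9*t/50 + 27*sin(4*t/3)*cos(4*t/3)/200

The Itô integral of a deterministic integrand f(s) has mean 0 because each increment f(s) * (B_{s+ds} - B_s) has mean 0. By the Itô isometry:
  Var( int_0^t f(s) dB_s ) = E[ (int_0^t f(s) dB_s)^2 ] = int_0^t f(s)^2 ds.
Here f(s) = -3*cos(4*s/3)/5, so f(s)^2 = 9*cos(4*s/3)^2/25. Integrate:
  int_0^t (9*cos(4*s/3)^2/25) ds = 9*t/50 + 27*sin(4*t/3)*cos(4*t/3)/200.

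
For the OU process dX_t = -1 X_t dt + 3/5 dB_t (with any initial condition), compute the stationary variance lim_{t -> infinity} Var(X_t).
lim Var(X_t) = 9/50

The OU SDE dX = -theta X dt + sigma dB admits the integrating factor exp(theta t): d(exp(theta t) X_t) = sigma exp(theta t) dB_t. Integrating from 0 to t gives X_t = x_0 * exp(-theta t) + sigma * int_0^t exp(-theta (t-s)) dB_s for any initial x_0. The Itô integral has variance (by the Itô isometry) sigma^2 * int_0^t exp(-2 theta (t - s)) ds = sigma^2 * (1 - exp(-2 theta t)) / (2 theta), independent of x_0.
With theta = 1, sigma = 3/5:
  Var(X_t) = (3/5)^2 * (1 - exp(-2*1 t)) / (2 * 1) = 9/50 - 9*exp(-2*t)/50.
As t -> infinity, exp(-2*1 t) -> 0, so the stationary variance is sigma^2 / (2 theta) = 9/50.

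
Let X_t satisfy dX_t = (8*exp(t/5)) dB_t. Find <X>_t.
<X>_t = 160*exp(2*t/5) - 160

For an Itô process dX_t = a(t) dt + b(t) dB_t, the quadratic variation is <X>_t = int_0^t b(s)^2 ds (the drift term does not contribute). Here b(s) = 8*exp(s/5), so
  b(s)^2 = 64*exp(2*s/5).
Integrating from 0 to t:
  <X>_t = int_0^t (64*exp(2*s/5)) ds = 160*exp(2*t/5) - 160.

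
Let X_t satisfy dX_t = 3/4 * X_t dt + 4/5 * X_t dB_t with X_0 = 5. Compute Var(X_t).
Var(X_t) = 25*(exp(16*t/25) - 1)*exp(3*t/2)

For GBM dX = mu X dt + sigma X dB with X_0 = x_0, apply Itô to Y = log X: dY = (mu - sigma^2/2) dt + sigma dB, so Y_t = log(x_0) + (mu - sigma^2/2) t + sigma B_t and hence X_t = x_0 * exp((mu - sigma^2/2) t + sigma B_t).
With mu = 3/4, sigma = 4/5, x_0 = 5, this gives:
  X_t = 5 * exp((43/100) * t + (4/5) * B_t).
Since sigma*B_t ~ Normal(0, sigma^2 t), E[exp(sigma*B_t)] = exp(sigma^2 t / 2); so E[X_t] = x_0 * exp((mu - sigma^2/2) t) * exp(sigma^2 t / 2) = x_0 * exp(mu t) = 5*exp(3*t/4).
Var(X_t) = E[X_t^2] - (E[X_t])^2 = x_0^2 * exp(2 mu t) * (exp(sigma^2 t) - 1) = 25*(exp(16*t/25) - 1)*exp(3*t/2).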